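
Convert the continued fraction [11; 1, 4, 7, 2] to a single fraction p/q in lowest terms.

Fold from the inside: start with 2/1.
  7 + 1/2 = 15/2
  4 + 2/15 = 62/15
  1 + 15/62 = 77/62
  11 + 62/77 = 909/77

909/77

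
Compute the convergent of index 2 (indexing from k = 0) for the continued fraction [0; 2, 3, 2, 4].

3/7

Using pₖ = aₖpₖ₋₁ + pₖ₋₂, qₖ = aₖqₖ₋₁ + qₖ₋₂ (with p₋₁=1, p₋₂=0, q₋₁=0, q₋₂=1):
  k=0: a=0, p=0, q=1
  k=1: a=2, p=1, q=2
  k=2: a=3, p=3, q=7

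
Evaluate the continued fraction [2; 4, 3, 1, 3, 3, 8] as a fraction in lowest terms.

3879/1736

Using pₖ = aₖpₖ₋₁ + pₖ₋₂ and qₖ = aₖqₖ₋₁ + qₖ₋₂:
  k=0: a=2, p=2, q=1
  k=1: a=4, p=9, q=4
  k=2: a=3, p=29, q=13
  k=3: a=1, p=38, q=17
  k=4: a=3, p=143, q=64
  k=5: a=3, p=467, q=209
  k=6: a=8, p=3879, q=1736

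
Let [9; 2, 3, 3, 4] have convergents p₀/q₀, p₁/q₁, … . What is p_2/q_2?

Using pₖ = aₖpₖ₋₁ + pₖ₋₂, qₖ = aₖqₖ₋₁ + qₖ₋₂ (with p₋₁=1, p₋₂=0, q₋₁=0, q₋₂=1):
  k=0: a=9, p=9, q=1
  k=1: a=2, p=19, q=2
  k=2: a=3, p=66, q=7

66/7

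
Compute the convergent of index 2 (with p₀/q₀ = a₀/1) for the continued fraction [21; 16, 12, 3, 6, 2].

Using pₖ = aₖpₖ₋₁ + pₖ₋₂, qₖ = aₖqₖ₋₁ + qₖ₋₂ (with p₋₁=1, p₋₂=0, q₋₁=0, q₋₂=1):
  k=0: a=21, p=21, q=1
  k=1: a=16, p=337, q=16
  k=2: a=12, p=4065, q=193

4065/193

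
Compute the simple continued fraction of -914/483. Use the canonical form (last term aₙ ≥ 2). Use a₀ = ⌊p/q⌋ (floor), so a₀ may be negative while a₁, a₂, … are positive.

-914 = -2*483 + 52
483 = 9*52 + 15
52 = 3*15 + 7
15 = 2*7 + 1
7 = 7*1 + 0  (stop)
So -914/483 = [-2; 9, 3, 2, 7].

[-2; 9, 3, 2, 7]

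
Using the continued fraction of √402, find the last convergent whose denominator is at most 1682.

16060/801

√402 = [20; 20, 40, …] (period length 2).
Convergents:
  p_0/q_0 = 20/1
  p_1/q_1 = 401/20
  p_2/q_2 = 16060/801
  p_3/q_3 = 321601/16040
q_2 = 801 ≤ 1682 < 16040 = q_3, so the answer is 16060/801.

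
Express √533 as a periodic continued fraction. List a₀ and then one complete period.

a₀ = ⌊√533⌋ = 23.
With m₀=0, d₀=1 and mₖ₊₁ = dₖaₖ − mₖ, dₖ₊₁ = (n − mₖ₊₁²)/dₖ, aₖ₊₁ = ⌊(a₀+mₖ₊₁)/dₖ₊₁⌋:
  k=1: m=23, d=4, a=11
  k=2: m=21, d=23, a=1
  k=3: m=2, d=23, a=1
  k=4: m=21, d=4, a=11
  k=5: m=23, d=1, a=46
d=1 and a=2a₀=46 at k=5, so the next step gives (m, d) = (23, 4) again — its k=1 value — and the period has length 5.

[23; 11, 1, 1, 11, 46]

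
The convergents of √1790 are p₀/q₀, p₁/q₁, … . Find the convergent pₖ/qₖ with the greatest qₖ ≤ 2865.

√1790 = [42; 3, 4, 8, 4, 3, 84, …] (period length 6).
Convergents:
  p_0/q_0 = 42/1
  p_1/q_1 = 127/3
  p_2/q_2 = 550/13
  p_3/q_3 = 4527/107
  p_4/q_4 = 18658/441
  p_5/q_5 = 60501/1430
  p_6/q_6 = 5100742/120561
q_5 = 1430 ≤ 2865 < 120561 = q_6, so the answer is 60501/1430.

60501/1430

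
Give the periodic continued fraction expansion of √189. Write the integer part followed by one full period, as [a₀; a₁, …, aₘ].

a₀ = ⌊√189⌋ = 13.
With m₀=0, d₀=1 and mₖ₊₁ = dₖaₖ − mₖ, dₖ₊₁ = (n − mₖ₊₁²)/dₖ, aₖ₊₁ = ⌊(a₀+mₖ₊₁)/dₖ₊₁⌋:
  k=1: m=13, d=20, a=1
  k=2: m=7, d=7, a=2
  k=3: m=7, d=20, a=1
  k=4: m=13, d=1, a=26
d=1 and a=2a₀=26 at k=4, so the next step gives (m, d) = (13, 20) again — its k=1 value — and the period has length 4.

[13; 1, 2, 1, 26]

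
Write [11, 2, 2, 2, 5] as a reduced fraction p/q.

Using pₖ = aₖpₖ₋₁ + pₖ₋₂ and qₖ = aₖqₖ₋₁ + qₖ₋₂:
  k=0: a=11, p=11, q=1
  k=1: a=2, p=23, q=2
  k=2: a=2, p=57, q=5
  k=3: a=2, p=137, q=12
  k=4: a=5, p=742, q=65

742/65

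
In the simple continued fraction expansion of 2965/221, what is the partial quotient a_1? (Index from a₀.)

2

2965 = 13·221 + 92   →  a_0 = 13
221 = 2·92 + 37   →  a_1 = 2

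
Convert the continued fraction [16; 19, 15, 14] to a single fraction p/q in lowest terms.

64579/4023

Fold from the inside: start with 14/1.
  15 + 1/14 = 211/14
  19 + 14/211 = 4023/211
  16 + 211/4023 = 64579/4023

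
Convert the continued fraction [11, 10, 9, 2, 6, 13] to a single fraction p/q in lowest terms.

181479/16351

Using pₖ = aₖpₖ₋₁ + pₖ₋₂ and qₖ = aₖqₖ₋₁ + qₖ₋₂:
  k=0: a=11, p=11, q=1
  k=1: a=10, p=111, q=10
  k=2: a=9, p=1010, q=91
  k=3: a=2, p=2131, q=192
  k=4: a=6, p=13796, q=1243
  k=5: a=13, p=181479, q=16351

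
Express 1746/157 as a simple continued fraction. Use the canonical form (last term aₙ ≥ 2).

[11; 8, 3, 1, 4]

1746 = 11*157 + 19
157 = 8*19 + 5
19 = 3*5 + 4
5 = 1*4 + 1
4 = 4*1 + 0  (stop)
So 1746/157 = [11; 8, 3, 1, 4].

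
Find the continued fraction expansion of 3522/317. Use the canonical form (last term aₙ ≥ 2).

[11; 9, 17, 2]

3522 = 11×317 + 35
317 = 9×35 + 2
35 = 17×2 + 1
2 = 2×1 + 0  (stop)
So 3522/317 = [11; 9, 17, 2].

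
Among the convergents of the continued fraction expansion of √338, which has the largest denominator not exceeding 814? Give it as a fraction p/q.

8696/473

√338 = [18; 2, 1, 1, 2, 36, …] (period length 5).
Convergents:
  p_0/q_0 = 18/1
  p_1/q_1 = 37/2
  p_2/q_2 = 55/3
  p_3/q_3 = 92/5
  p_4/q_4 = 239/13
  p_5/q_5 = 8696/473
  p_6/q_6 = 17631/959
q_5 = 473 ≤ 814 < 959 = q_6, so the answer is 8696/473.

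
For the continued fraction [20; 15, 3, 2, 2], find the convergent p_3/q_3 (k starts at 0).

2147/107

Using pₖ = aₖpₖ₋₁ + pₖ₋₂, qₖ = aₖqₖ₋₁ + qₖ₋₂ (with p₋₁=1, p₋₂=0, q₋₁=0, q₋₂=1):
  k=0: a=20, p=20, q=1
  k=1: a=15, p=301, q=15
  k=2: a=3, p=923, q=46
  k=3: a=2, p=2147, q=107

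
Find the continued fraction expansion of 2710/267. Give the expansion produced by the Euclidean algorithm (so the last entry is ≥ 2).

[10; 6, 1, 2, 13]

2710 = 10×267 + 40
267 = 6×40 + 27
40 = 1×27 + 13
27 = 2×13 + 1
13 = 13×1 + 0  (stop)
So 2710/267 = [10; 6, 1, 2, 13].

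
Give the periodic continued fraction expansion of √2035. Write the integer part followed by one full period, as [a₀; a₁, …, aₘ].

a₀ = ⌊√2035⌋ = 45.
With m₀=0, d₀=1 and mₖ₊₁ = dₖaₖ − mₖ, dₖ₊₁ = (n − mₖ₊₁²)/dₖ, aₖ₊₁ = ⌊(a₀+mₖ₊₁)/dₖ₊₁⌋:
  k=1: m=45, d=10, a=9
  k=2: m=45, d=1, a=90
d=1 and a=2a₀=90 at k=2, so the next step gives (m, d) = (45, 10) again — its k=1 value — and the period has length 2.

[45; 9, 90]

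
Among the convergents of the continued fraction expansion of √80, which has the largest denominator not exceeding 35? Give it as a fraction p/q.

√80 = [8; 1, 16, …] (period length 2).
Convergents:
  p_0/q_0 = 8/1
  p_1/q_1 = 9/1
  p_2/q_2 = 152/17
  p_3/q_3 = 161/18
  p_4/q_4 = 2728/305
q_3 = 18 ≤ 35 < 305 = q_4, so the answer is 161/18.

161/18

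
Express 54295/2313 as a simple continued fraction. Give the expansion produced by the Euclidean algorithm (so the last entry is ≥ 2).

54295 = 23*2313 + 1096
2313 = 2*1096 + 121
1096 = 9*121 + 7
121 = 17*7 + 2
7 = 3*2 + 1
2 = 2*1 + 0  (stop)
So 54295/2313 = [23; 2, 9, 17, 3, 2].

[23; 2, 9, 17, 3, 2]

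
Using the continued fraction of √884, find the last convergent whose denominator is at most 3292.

√884 = [29; 1, 2, 1, 2, 1, 2, 1, 58, …] (period length 8).
Convergents:
  p_0/q_0 = 29/1
  p_1/q_1 = 30/1
  p_2/q_2 = 89/3
  p_3/q_3 = 119/4
  p_4/q_4 = 327/11
  p_5/q_5 = 446/15
  p_6/q_6 = 1219/41
  p_7/q_7 = 1665/56
  p_8/q_8 = 97789/3289
  p_9/q_9 = 99454/3345
q_8 = 3289 ≤ 3292 < 3345 = q_9, so the answer is 97789/3289.

97789/3289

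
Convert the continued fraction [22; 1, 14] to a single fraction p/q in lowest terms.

344/15

Fold from the inside: start with 14/1.
  1 + 1/14 = 15/14
  22 + 14/15 = 344/15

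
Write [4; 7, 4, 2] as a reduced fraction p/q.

Fold from the inside: start with 2/1.
  4 + 1/2 = 9/2
  7 + 2/9 = 65/9
  4 + 9/65 = 269/65

269/65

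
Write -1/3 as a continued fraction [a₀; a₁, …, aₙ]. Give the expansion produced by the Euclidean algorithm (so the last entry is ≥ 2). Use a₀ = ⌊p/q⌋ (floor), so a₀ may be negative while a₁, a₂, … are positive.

[-1; 1, 2]

-1 = -1·3 + 2
3 = 1·2 + 1
2 = 2·1 + 0  (stop)
So -1/3 = [-1; 1, 2].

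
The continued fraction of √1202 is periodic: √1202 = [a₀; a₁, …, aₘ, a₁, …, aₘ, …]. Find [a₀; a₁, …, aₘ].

a₀ = ⌊√1202⌋ = 34.

[34; 1, 2, 34, 2, 1, 68]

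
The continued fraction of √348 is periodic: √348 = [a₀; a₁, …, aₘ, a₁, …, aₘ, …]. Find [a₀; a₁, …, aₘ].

a₀ = ⌊√348⌋ = 18.
With m₀=0, d₀=1 and mₖ₊₁ = dₖaₖ − mₖ, dₖ₊₁ = (n − mₖ₊₁²)/dₖ, aₖ₊₁ = ⌊(a₀+mₖ₊₁)/dₖ₊₁⌋:
  k=1: m=18, d=24, a=1
  k=2: m=6, d=13, a=1
  k=3: m=7, d=23, a=1
  k=4: m=16, d=4, a=8
  k=5: m=16, d=23, a=1
  k=6: m=7, d=13, a=1
  k=7: m=6, d=24, a=1
  k=8: m=18, d=1, a=36
d=1 and a=2a₀=36 at k=8, so the next step gives (m, d) = (18, 24) again — its k=1 value — and the period has length 8.

[18; 1, 1, 1, 8, 1, 1, 1, 36]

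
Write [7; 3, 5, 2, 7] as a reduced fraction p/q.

1909/261

Using pₖ = aₖpₖ₋₁ + pₖ₋₂ and qₖ = aₖqₖ₋₁ + qₖ₋₂:
  k=0: a=7, p=7, q=1
  k=1: a=3, p=22, q=3
  k=2: a=5, p=117, q=16
  k=3: a=2, p=256, q=35
  k=4: a=7, p=1909, q=261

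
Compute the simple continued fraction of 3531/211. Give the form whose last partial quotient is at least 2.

[16; 1, 2, 1, 3, 3, 4]

3531 = 16×211 + 155
211 = 1×155 + 56
155 = 2×56 + 43
56 = 1×43 + 13
43 = 3×13 + 4
13 = 3×4 + 1
4 = 4×1 + 0  (stop)
So 3531/211 = [16; 1, 2, 1, 3, 3, 4].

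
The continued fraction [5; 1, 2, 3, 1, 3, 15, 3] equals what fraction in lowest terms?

Fold from the inside: start with 3/1.
  15 + 1/3 = 46/3
  3 + 3/46 = 141/46
  1 + 46/141 = 187/141
  3 + 141/187 = 702/187
  2 + 187/702 = 1591/702
  1 + 702/1591 = 2293/1591
  5 + 1591/2293 = 13056/2293

13056/2293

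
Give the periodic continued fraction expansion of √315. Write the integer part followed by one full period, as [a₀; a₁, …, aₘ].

[17; 1, 2, 1, 34]

a₀ = ⌊√315⌋ = 17.
With m₀=0, d₀=1 and mₖ₊₁ = dₖaₖ − mₖ, dₖ₊₁ = (n − mₖ₊₁²)/dₖ, aₖ₊₁ = ⌊(a₀+mₖ₊₁)/dₖ₊₁⌋:
  k=1: m=17, d=26, a=1
  k=2: m=9, d=9, a=2
  k=3: m=9, d=26, a=1
  k=4: m=17, d=1, a=34
d=1 and a=2a₀=34 at k=4, so the next step gives (m, d) = (17, 26) again — its k=1 value — and the period has length 4.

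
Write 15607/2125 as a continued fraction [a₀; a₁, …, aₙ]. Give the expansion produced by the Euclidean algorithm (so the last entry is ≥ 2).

15607 = 7*2125 + 732
2125 = 2*732 + 661
732 = 1*661 + 71
661 = 9*71 + 22
71 = 3*22 + 5
22 = 4*5 + 2
5 = 2*2 + 1
2 = 2*1 + 0  (stop)
So 15607/2125 = [7; 2, 1, 9, 3, 4, 2, 2].

[7; 2, 1, 9, 3, 4, 2, 2]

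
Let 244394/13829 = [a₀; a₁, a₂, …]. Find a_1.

244394 = 17·13829 + 9301   →  a_0 = 17
13829 = 1·9301 + 4528   →  a_1 = 1

1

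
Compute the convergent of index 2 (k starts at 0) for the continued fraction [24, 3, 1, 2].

97/4

Using pₖ = aₖpₖ₋₁ + pₖ₋₂, qₖ = aₖqₖ₋₁ + qₖ₋₂ (with p₋₁=1, p₋₂=0, q₋₁=0, q₋₂=1):
  k=0: a=24, p=24, q=1
  k=1: a=3, p=73, q=3
  k=2: a=1, p=97, q=4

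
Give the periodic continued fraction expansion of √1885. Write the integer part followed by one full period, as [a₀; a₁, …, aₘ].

[43; 2, 2, 2, 86]

a₀ = ⌊√1885⌋ = 43.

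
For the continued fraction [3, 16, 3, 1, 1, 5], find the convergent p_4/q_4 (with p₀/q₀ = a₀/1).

349/114

Using pₖ = aₖpₖ₋₁ + pₖ₋₂, qₖ = aₖqₖ₋₁ + qₖ₋₂ (with p₋₁=1, p₋₂=0, q₋₁=0, q₋₂=1):
  k=0: a=3, p=3, q=1
  k=1: a=16, p=49, q=16
  k=2: a=3, p=150, q=49
  k=3: a=1, p=199, q=65
  k=4: a=1, p=349, q=114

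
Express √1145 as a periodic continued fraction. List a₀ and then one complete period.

[33; 1, 5, 5, 1, 66]

a₀ = ⌊√1145⌋ = 33.
With m₀=0, d₀=1 and mₖ₊₁ = dₖaₖ − mₖ, dₖ₊₁ = (n − mₖ₊₁²)/dₖ, aₖ₊₁ = ⌊(a₀+mₖ₊₁)/dₖ₊₁⌋:
  k=1: m=33, d=56, a=1
  k=2: m=23, d=11, a=5
  k=3: m=32, d=11, a=5
  k=4: m=23, d=56, a=1
  k=5: m=33, d=1, a=66
d=1 and a=2a₀=66 at k=5, so the next step gives (m, d) = (33, 56) again — its k=1 value — and the period has length 5.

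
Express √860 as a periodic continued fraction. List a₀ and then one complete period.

a₀ = ⌊√860⌋ = 29.
With m₀=0, d₀=1 and mₖ₊₁ = dₖaₖ − mₖ, dₖ₊₁ = (n − mₖ₊₁²)/dₖ, aₖ₊₁ = ⌊(a₀+mₖ₊₁)/dₖ₊₁⌋:
  k=1: m=29, d=19, a=3
  k=2: m=28, d=4, a=14
  k=3: m=28, d=19, a=3
  k=4: m=29, d=1, a=58
d=1 and a=2a₀=58 at k=4, so the next step gives (m, d) = (29, 19) again — its k=1 value — and the period has length 4.

[29; 3, 14, 3, 58]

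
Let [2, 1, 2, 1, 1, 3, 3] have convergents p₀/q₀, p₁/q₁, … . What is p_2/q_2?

Using pₖ = aₖpₖ₋₁ + pₖ₋₂, qₖ = aₖqₖ₋₁ + qₖ₋₂ (with p₋₁=1, p₋₂=0, q₋₁=0, q₋₂=1):
  k=0: a=2, p=2, q=1
  k=1: a=1, p=3, q=1
  k=2: a=2, p=8, q=3

8/3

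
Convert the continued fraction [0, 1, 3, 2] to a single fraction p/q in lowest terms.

7/9

Using pₖ = aₖpₖ₋₁ + pₖ₋₂ and qₖ = aₖqₖ₋₁ + qₖ₋₂:
  k=0: a=0, p=0, q=1
  k=1: a=1, p=1, q=1
  k=2: a=3, p=3, q=4
  k=3: a=2, p=7, q=9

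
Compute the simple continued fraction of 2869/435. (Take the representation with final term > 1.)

[6; 1, 1, 2, 8, 3, 3]

2869 = 6·435 + 259
435 = 1·259 + 176
259 = 1·176 + 83
176 = 2·83 + 10
83 = 8·10 + 3
10 = 3·3 + 1
3 = 3·1 + 0  (stop)
So 2869/435 = [6; 1, 1, 2, 8, 3, 3].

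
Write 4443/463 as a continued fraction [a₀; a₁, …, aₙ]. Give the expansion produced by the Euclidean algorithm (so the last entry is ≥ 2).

[9; 1, 1, 2, 9, 1, 8]

4443 = 9·463 + 276
463 = 1·276 + 187
276 = 1·187 + 89
187 = 2·89 + 9
89 = 9·9 + 8
9 = 1·8 + 1
8 = 8·1 + 0  (stop)
So 4443/463 = [9; 1, 1, 2, 9, 1, 8].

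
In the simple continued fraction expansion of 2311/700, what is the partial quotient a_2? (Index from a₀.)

2311 = 3·700 + 211   →  a_0 = 3
700 = 3·211 + 67   →  a_1 = 3
211 = 3·67 + 10   →  a_2 = 3

3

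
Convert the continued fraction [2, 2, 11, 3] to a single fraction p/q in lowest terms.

176/71

Using pₖ = aₖpₖ₋₁ + pₖ₋₂ and qₖ = aₖqₖ₋₁ + qₖ₋₂:
  k=0: a=2, p=2, q=1
  k=1: a=2, p=5, q=2
  k=2: a=11, p=57, q=23
  k=3: a=3, p=176, q=71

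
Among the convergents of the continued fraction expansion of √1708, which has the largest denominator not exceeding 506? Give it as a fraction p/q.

7687/186

√1708 = [41; 3, 20, 3, 82, …] (period length 4).
Convergents:
  p_0/q_0 = 41/1
  p_1/q_1 = 124/3
  p_2/q_2 = 2521/61
  p_3/q_3 = 7687/186
  p_4/q_4 = 632855/15313
q_3 = 186 ≤ 506 < 15313 = q_4, so the answer is 7687/186.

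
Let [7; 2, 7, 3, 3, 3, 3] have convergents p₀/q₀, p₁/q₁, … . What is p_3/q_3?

351/47

Using pₖ = aₖpₖ₋₁ + pₖ₋₂, qₖ = aₖqₖ₋₁ + qₖ₋₂ (with p₋₁=1, p₋₂=0, q₋₁=0, q₋₂=1):
  k=0: a=7, p=7, q=1
  k=1: a=2, p=15, q=2
  k=2: a=7, p=112, q=15
  k=3: a=3, p=351, q=47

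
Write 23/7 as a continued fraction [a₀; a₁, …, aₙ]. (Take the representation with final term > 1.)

23 = 3×7 + 2
7 = 3×2 + 1
2 = 2×1 + 0  (stop)
So 23/7 = [3; 3, 2].

[3; 3, 2]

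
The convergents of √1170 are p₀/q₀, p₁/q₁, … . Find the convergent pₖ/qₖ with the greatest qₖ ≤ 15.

√1170 = [34; 4, 1, 6, 1, 4, 68, …] (period length 6).
Convergents:
  p_0/q_0 = 34/1
  p_1/q_1 = 137/4
  p_2/q_2 = 171/5
  p_3/q_3 = 1163/34
q_2 = 5 ≤ 15 < 34 = q_3, so the answer is 171/5.

171/5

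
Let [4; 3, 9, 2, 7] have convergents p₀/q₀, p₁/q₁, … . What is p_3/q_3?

255/59

Using pₖ = aₖpₖ₋₁ + pₖ₋₂, qₖ = aₖqₖ₋₁ + qₖ₋₂ (with p₋₁=1, p₋₂=0, q₋₁=0, q₋₂=1):
  k=0: a=4, p=4, q=1
  k=1: a=3, p=13, q=3
  k=2: a=9, p=121, q=28
  k=3: a=2, p=255, q=59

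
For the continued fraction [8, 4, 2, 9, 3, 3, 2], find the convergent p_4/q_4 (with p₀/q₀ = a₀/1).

Using pₖ = aₖpₖ₋₁ + pₖ₋₂, qₖ = aₖqₖ₋₁ + qₖ₋₂ (with p₋₁=1, p₋₂=0, q₋₁=0, q₋₂=1):
  k=0: a=8, p=8, q=1
  k=1: a=4, p=33, q=4
  k=2: a=2, p=74, q=9
  k=3: a=9, p=699, q=85
  k=4: a=3, p=2171, q=264

2171/264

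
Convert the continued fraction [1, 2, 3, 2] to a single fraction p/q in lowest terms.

23/16

Fold from the inside: start with 2/1.
  3 + 1/2 = 7/2
  2 + 2/7 = 16/7
  1 + 7/16 = 23/16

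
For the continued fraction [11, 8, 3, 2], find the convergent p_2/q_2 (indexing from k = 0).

Using pₖ = aₖpₖ₋₁ + pₖ₋₂, qₖ = aₖqₖ₋₁ + qₖ₋₂ (with p₋₁=1, p₋₂=0, q₋₁=0, q₋₂=1):
  k=0: a=11, p=11, q=1
  k=1: a=8, p=89, q=8
  k=2: a=3, p=278, q=25

278/25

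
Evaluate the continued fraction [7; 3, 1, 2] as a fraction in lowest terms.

80/11

Fold from the inside: start with 2/1.
  1 + 1/2 = 3/2
  3 + 2/3 = 11/3
  7 + 3/11 = 80/11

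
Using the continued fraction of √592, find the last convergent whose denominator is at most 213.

√592 = [24; 3, 48, …] (period length 2).
Convergents:
  p_0/q_0 = 24/1
  p_1/q_1 = 73/3
  p_2/q_2 = 3528/145
  p_3/q_3 = 10657/438
q_2 = 145 ≤ 213 < 438 = q_3, so the answer is 3528/145.

3528/145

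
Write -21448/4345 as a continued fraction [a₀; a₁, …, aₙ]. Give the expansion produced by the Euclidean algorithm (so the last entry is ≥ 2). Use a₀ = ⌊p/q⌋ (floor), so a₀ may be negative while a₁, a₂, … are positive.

[-5; 15, 1, 2, 5, 2, 3, 2]

-21448 = -5×4345 + 277
4345 = 15×277 + 190
277 = 1×190 + 87
190 = 2×87 + 16
87 = 5×16 + 7
16 = 2×7 + 2
7 = 3×2 + 1
2 = 2×1 + 0  (stop)
So -21448/4345 = [-5; 15, 1, 2, 5, 2, 3, 2].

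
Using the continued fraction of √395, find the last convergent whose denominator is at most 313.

√395 = [19; 1, 6, 1, 38, …] (period length 4).
Convergents:
  p_0/q_0 = 19/1
  p_1/q_1 = 20/1
  p_2/q_2 = 139/7
  p_3/q_3 = 159/8
  p_4/q_4 = 6181/311
  p_5/q_5 = 6340/319
q_4 = 311 ≤ 313 < 319 = q_5, so the answer is 6181/311.

6181/311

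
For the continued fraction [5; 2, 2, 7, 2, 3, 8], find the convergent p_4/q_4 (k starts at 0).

Using pₖ = aₖpₖ₋₁ + pₖ₋₂, qₖ = aₖqₖ₋₁ + qₖ₋₂ (with p₋₁=1, p₋₂=0, q₋₁=0, q₋₂=1):
  k=0: a=5, p=5, q=1
  k=1: a=2, p=11, q=2
  k=2: a=2, p=27, q=5
  k=3: a=7, p=200, q=37
  k=4: a=2, p=427, q=79

427/79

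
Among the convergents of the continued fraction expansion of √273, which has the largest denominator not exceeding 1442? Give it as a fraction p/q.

23644/1431

√273 = [16; 1, 1, 10, 1, 1, 32, …] (period length 6).
Convergents:
  p_0/q_0 = 16/1
  p_1/q_1 = 17/1
  p_2/q_2 = 33/2
  p_3/q_3 = 347/21
  p_4/q_4 = 380/23
  p_5/q_5 = 727/44
  p_6/q_6 = 23644/1431
  p_7/q_7 = 24371/1475
q_6 = 1431 ≤ 1442 < 1475 = q_7, so the answer is 23644/1431.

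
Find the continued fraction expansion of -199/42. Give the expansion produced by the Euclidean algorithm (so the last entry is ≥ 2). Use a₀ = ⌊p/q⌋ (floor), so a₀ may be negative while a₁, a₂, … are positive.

[-5; 3, 1, 4, 2]

-199 = -5×42 + 11
42 = 3×11 + 9
11 = 1×9 + 2
9 = 4×2 + 1
2 = 2×1 + 0  (stop)
So -199/42 = [-5; 3, 1, 4, 2].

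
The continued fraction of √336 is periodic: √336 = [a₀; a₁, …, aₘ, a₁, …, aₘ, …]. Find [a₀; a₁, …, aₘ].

[18; 3, 36]

a₀ = ⌊√336⌋ = 18.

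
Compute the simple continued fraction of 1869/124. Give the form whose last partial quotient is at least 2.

1869 = 15*124 + 9
124 = 13*9 + 7
9 = 1*7 + 2
7 = 3*2 + 1
2 = 2*1 + 0  (stop)
So 1869/124 = [15; 13, 1, 3, 2].

[15; 13, 1, 3, 2]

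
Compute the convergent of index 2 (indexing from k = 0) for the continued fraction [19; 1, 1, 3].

Using pₖ = aₖpₖ₋₁ + pₖ₋₂, qₖ = aₖqₖ₋₁ + qₖ₋₂ (with p₋₁=1, p₋₂=0, q₋₁=0, q₋₂=1):
  k=0: a=19, p=19, q=1
  k=1: a=1, p=20, q=1
  k=2: a=1, p=39, q=2

39/2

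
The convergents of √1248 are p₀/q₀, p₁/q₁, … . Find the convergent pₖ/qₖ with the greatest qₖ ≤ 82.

√1248 = [35; 3, 17, 3, 70, …] (period length 4).
Convergents:
  p_0/q_0 = 35/1
  p_1/q_1 = 106/3
  p_2/q_2 = 1837/52
  p_3/q_3 = 5617/159
q_2 = 52 ≤ 82 < 159 = q_3, so the answer is 1837/52.

1837/52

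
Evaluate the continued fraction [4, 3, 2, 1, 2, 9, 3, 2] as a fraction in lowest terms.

Using pₖ = aₖpₖ₋₁ + pₖ₋₂ and qₖ = aₖqₖ₋₁ + qₖ₋₂:
  k=0: a=4, p=4, q=1
  k=1: a=3, p=13, q=3
  k=2: a=2, p=30, q=7
  k=3: a=1, p=43, q=10
  k=4: a=2, p=116, q=27
  k=5: a=9, p=1087, q=253
  k=6: a=3, p=3377, q=786
  k=7: a=2, p=7841, q=1825

7841/1825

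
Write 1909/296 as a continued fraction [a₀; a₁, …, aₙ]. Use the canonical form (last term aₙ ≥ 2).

1909 = 6·296 + 133
296 = 2·133 + 30
133 = 4·30 + 13
30 = 2·13 + 4
13 = 3·4 + 1
4 = 4·1 + 0  (stop)
So 1909/296 = [6; 2, 4, 2, 3, 4].

[6; 2, 4, 2, 3, 4]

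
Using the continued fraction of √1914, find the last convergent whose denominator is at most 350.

15181/347

√1914 = [43; 1, 2, 1, 86, …] (period length 4).
Convergents:
  p_0/q_0 = 43/1
  p_1/q_1 = 44/1
  p_2/q_2 = 131/3
  p_3/q_3 = 175/4
  p_4/q_4 = 15181/347
  p_5/q_5 = 15356/351
q_4 = 347 ≤ 350 < 351 = q_5, so the answer is 15181/347.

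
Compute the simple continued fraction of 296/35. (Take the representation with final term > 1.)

296 = 8*35 + 16
35 = 2*16 + 3
16 = 5*3 + 1
3 = 3*1 + 0  (stop)
So 296/35 = [8; 2, 5, 3].

[8; 2, 5, 3]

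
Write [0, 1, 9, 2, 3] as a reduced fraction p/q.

Fold from the inside: start with 3/1.
  2 + 1/3 = 7/3
  9 + 3/7 = 66/7
  1 + 7/66 = 73/66
  0 + 66/73 = 66/73

66/73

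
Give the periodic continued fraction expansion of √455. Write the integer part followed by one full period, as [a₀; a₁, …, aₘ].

a₀ = ⌊√455⌋ = 21.
With m₀=0, d₀=1 and mₖ₊₁ = dₖaₖ − mₖ, dₖ₊₁ = (n − mₖ₊₁²)/dₖ, aₖ₊₁ = ⌊(a₀+mₖ₊₁)/dₖ₊₁⌋:
  k=1: m=21, d=14, a=3
  k=2: m=21, d=1, a=42
d=1 and a=2a₀=42 at k=2, so the next step gives (m, d) = (21, 14) again — its k=1 value — and the period has length 2.

[21; 3, 42]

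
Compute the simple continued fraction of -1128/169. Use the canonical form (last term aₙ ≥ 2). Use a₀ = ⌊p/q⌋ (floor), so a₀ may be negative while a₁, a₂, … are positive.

-1128 = -7×169 + 55
169 = 3×55 + 4
55 = 13×4 + 3
4 = 1×3 + 1
3 = 3×1 + 0  (stop)
So -1128/169 = [-7; 3, 13, 1, 3].

[-7; 3, 13, 1, 3]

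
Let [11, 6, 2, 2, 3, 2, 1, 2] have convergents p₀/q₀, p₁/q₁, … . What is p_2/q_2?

145/13

Using pₖ = aₖpₖ₋₁ + pₖ₋₂, qₖ = aₖqₖ₋₁ + qₖ₋₂ (with p₋₁=1, p₋₂=0, q₋₁=0, q₋₂=1):
  k=0: a=11, p=11, q=1
  k=1: a=6, p=67, q=6
  k=2: a=2, p=145, q=13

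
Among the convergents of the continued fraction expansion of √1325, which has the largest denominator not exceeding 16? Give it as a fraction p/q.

√1325 = [36; 2, 2, 72, …] (period length 3).
Convergents:
  p_0/q_0 = 36/1
  p_1/q_1 = 73/2
  p_2/q_2 = 182/5
  p_3/q_3 = 13177/362
q_2 = 5 ≤ 16 < 362 = q_3, so the answer is 182/5.

182/5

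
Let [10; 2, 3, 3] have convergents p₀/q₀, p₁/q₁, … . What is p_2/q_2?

73/7

Using pₖ = aₖpₖ₋₁ + pₖ₋₂, qₖ = aₖqₖ₋₁ + qₖ₋₂ (with p₋₁=1, p₋₂=0, q₋₁=0, q₋₂=1):
  k=0: a=10, p=10, q=1
  k=1: a=2, p=21, q=2
  k=2: a=3, p=73, q=7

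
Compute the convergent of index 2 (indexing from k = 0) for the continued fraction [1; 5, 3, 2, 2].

19/16

Using pₖ = aₖpₖ₋₁ + pₖ₋₂, qₖ = aₖqₖ₋₁ + qₖ₋₂ (with p₋₁=1, p₋₂=0, q₋₁=0, q₋₂=1):
  k=0: a=1, p=1, q=1
  k=1: a=5, p=6, q=5
  k=2: a=3, p=19, q=16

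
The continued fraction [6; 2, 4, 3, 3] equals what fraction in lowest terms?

Using pₖ = aₖpₖ₋₁ + pₖ₋₂ and qₖ = aₖqₖ₋₁ + qₖ₋₂:
  k=0: a=6, p=6, q=1
  k=1: a=2, p=13, q=2
  k=2: a=4, p=58, q=9
  k=3: a=3, p=187, q=29
  k=4: a=3, p=619, q=96

619/96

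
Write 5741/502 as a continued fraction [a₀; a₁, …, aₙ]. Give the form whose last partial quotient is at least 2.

5741 = 11×502 + 219
502 = 2×219 + 64
219 = 3×64 + 27
64 = 2×27 + 10
27 = 2×10 + 7
10 = 1×7 + 3
7 = 2×3 + 1
3 = 3×1 + 0  (stop)
So 5741/502 = [11; 2, 3, 2, 2, 1, 2, 3].

[11; 2, 3, 2, 2, 1, 2, 3]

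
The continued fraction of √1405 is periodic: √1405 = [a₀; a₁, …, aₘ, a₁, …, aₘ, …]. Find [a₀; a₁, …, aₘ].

[37; 2, 14, 2, 74]

a₀ = ⌊√1405⌋ = 37.
With m₀=0, d₀=1 and mₖ₊₁ = dₖaₖ − mₖ, dₖ₊₁ = (n − mₖ₊₁²)/dₖ, aₖ₊₁ = ⌊(a₀+mₖ₊₁)/dₖ₊₁⌋:
  k=1: m=37, d=36, a=2
  k=2: m=35, d=5, a=14
  k=3: m=35, d=36, a=2
  k=4: m=37, d=1, a=74
d=1 and a=2a₀=74 at k=4, so the next step gives (m, d) = (37, 36) again — its k=1 value — and the period has length 4.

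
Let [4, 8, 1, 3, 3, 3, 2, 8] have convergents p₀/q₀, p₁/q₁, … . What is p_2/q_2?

Using pₖ = aₖpₖ₋₁ + pₖ₋₂, qₖ = aₖqₖ₋₁ + qₖ₋₂ (with p₋₁=1, p₋₂=0, q₋₁=0, q₋₂=1):
  k=0: a=4, p=4, q=1
  k=1: a=8, p=33, q=8
  k=2: a=1, p=37, q=9

37/9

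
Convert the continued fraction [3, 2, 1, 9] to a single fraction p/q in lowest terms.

97/29

Fold from the inside: start with 9/1.
  1 + 1/9 = 10/9
  2 + 9/10 = 29/10
  3 + 10/29 = 97/29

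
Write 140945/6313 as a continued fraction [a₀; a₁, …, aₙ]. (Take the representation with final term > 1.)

140945 = 22*6313 + 2059
6313 = 3*2059 + 136
2059 = 15*136 + 19
136 = 7*19 + 3
19 = 6*3 + 1
3 = 3*1 + 0  (stop)
So 140945/6313 = [22; 3, 15, 7, 6, 3].

[22; 3, 15, 7, 6, 3]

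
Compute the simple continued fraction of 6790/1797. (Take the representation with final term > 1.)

[3; 1, 3, 1, 1, 16, 12]

6790 = 3×1797 + 1399
1797 = 1×1399 + 398
1399 = 3×398 + 205
398 = 1×205 + 193
205 = 1×193 + 12
193 = 16×12 + 1
12 = 12×1 + 0  (stop)
So 6790/1797 = [3; 1, 3, 1, 1, 16, 12].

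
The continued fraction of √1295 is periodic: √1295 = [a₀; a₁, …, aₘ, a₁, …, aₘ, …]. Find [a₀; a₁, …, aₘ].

a₀ = ⌊√1295⌋ = 35.
With m₀=0, d₀=1 and mₖ₊₁ = dₖaₖ − mₖ, dₖ₊₁ = (n − mₖ₊₁²)/dₖ, aₖ₊₁ = ⌊(a₀+mₖ₊₁)/dₖ₊₁⌋:
  k=1: m=35, d=70, a=1
  k=2: m=35, d=1, a=70
d=1 and a=2a₀=70 at k=2, so the next step gives (m, d) = (35, 70) again — its k=1 value — and the period has length 2.

[35; 1, 70]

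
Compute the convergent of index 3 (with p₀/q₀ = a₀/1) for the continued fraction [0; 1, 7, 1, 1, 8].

Using pₖ = aₖpₖ₋₁ + pₖ₋₂, qₖ = aₖqₖ₋₁ + qₖ₋₂ (with p₋₁=1, p₋₂=0, q₋₁=0, q₋₂=1):
  k=0: a=0, p=0, q=1
  k=1: a=1, p=1, q=1
  k=2: a=7, p=7, q=8
  k=3: a=1, p=8, q=9

8/9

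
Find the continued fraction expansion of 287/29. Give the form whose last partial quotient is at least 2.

287 = 9×29 + 26
29 = 1×26 + 3
26 = 8×3 + 2
3 = 1×2 + 1
2 = 2×1 + 0  (stop)
So 287/29 = [9; 1, 8, 1, 2].

[9; 1, 8, 1, 2]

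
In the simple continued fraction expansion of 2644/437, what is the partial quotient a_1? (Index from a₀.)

19

2644 = 6·437 + 22   →  a_0 = 6
437 = 19·22 + 19   →  a_1 = 19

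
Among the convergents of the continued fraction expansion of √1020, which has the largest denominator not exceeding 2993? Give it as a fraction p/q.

√1020 = [31; 1, 14, 1, 62, …] (period length 4).
Convergents:
  p_0/q_0 = 31/1
  p_1/q_1 = 32/1
  p_2/q_2 = 479/15
  p_3/q_3 = 511/16
  p_4/q_4 = 32161/1007
  p_5/q_5 = 32672/1023
  p_6/q_6 = 489569/15329
q_5 = 1023 ≤ 2993 < 15329 = q_6, so the answer is 32672/1023.

32672/1023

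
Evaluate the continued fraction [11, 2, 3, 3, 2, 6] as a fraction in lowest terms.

Fold from the inside: start with 6/1.
  2 + 1/6 = 13/6
  3 + 6/13 = 45/13
  3 + 13/45 = 148/45
  2 + 45/148 = 341/148
  11 + 148/341 = 3899/341

3899/341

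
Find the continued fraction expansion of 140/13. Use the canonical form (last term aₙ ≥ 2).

140 = 10·13 + 10
13 = 1·10 + 3
10 = 3·3 + 1
3 = 3·1 + 0  (stop)
So 140/13 = [10; 1, 3, 3].

[10; 1, 3, 3]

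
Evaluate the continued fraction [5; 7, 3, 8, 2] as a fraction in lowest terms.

1993/388

Fold from the inside: start with 2/1.
  8 + 1/2 = 17/2
  3 + 2/17 = 53/17
  7 + 17/53 = 388/53
  5 + 53/388 = 1993/388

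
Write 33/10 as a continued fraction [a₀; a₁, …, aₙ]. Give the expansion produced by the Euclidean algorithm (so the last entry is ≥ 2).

33 = 3*10 + 3
10 = 3*3 + 1
3 = 3*1 + 0  (stop)
So 33/10 = [3; 3, 3].

[3; 3, 3]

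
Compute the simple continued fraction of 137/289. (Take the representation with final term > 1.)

137 = 0·289 + 137
289 = 2·137 + 15
137 = 9·15 + 2
15 = 7·2 + 1
2 = 2·1 + 0  (stop)
So 137/289 = [0; 2, 9, 7, 2].

[0; 2, 9, 7, 2]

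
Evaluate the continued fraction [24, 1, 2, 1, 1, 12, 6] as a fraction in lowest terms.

Using pₖ = aₖpₖ₋₁ + pₖ₋₂ and qₖ = aₖqₖ₋₁ + qₖ₋₂:
  k=0: a=24, p=24, q=1
  k=1: a=1, p=25, q=1
  k=2: a=2, p=74, q=3
  k=3: a=1, p=99, q=4
  k=4: a=1, p=173, q=7
  k=5: a=12, p=2175, q=88
  k=6: a=6, p=13223, q=535

13223/535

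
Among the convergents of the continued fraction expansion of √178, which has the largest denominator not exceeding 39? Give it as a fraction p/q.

507/38

√178 = [13; 2, 1, 12, 1, 2, 26, …] (period length 6).
Convergents:
  p_0/q_0 = 13/1
  p_1/q_1 = 27/2
  p_2/q_2 = 40/3
  p_3/q_3 = 507/38
  p_4/q_4 = 547/41
q_3 = 38 ≤ 39 < 41 = q_4, so the answer is 507/38.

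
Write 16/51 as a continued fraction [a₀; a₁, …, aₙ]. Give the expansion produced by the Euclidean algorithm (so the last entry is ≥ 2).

16 = 0*51 + 16
51 = 3*16 + 3
16 = 5*3 + 1
3 = 3*1 + 0  (stop)
So 16/51 = [0; 3, 5, 3].

[0; 3, 5, 3]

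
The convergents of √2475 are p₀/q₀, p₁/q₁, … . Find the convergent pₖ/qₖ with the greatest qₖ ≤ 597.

19850/399

√2475 = [49; 1, 2, 1, 98, …] (period length 4).
Convergents:
  p_0/q_0 = 49/1
  p_1/q_1 = 50/1
  p_2/q_2 = 149/3
  p_3/q_3 = 199/4
  p_4/q_4 = 19651/395
  p_5/q_5 = 19850/399
  p_6/q_6 = 59351/1193
q_5 = 399 ≤ 597 < 1193 = q_6, so the answer is 19850/399.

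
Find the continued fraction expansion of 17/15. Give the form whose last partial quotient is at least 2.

[1; 7, 2]

17 = 1·15 + 2
15 = 7·2 + 1
2 = 2·1 + 0  (stop)
So 17/15 = [1; 7, 2].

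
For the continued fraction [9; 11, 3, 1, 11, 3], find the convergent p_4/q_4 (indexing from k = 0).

4808/529

Using pₖ = aₖpₖ₋₁ + pₖ₋₂, qₖ = aₖqₖ₋₁ + qₖ₋₂ (with p₋₁=1, p₋₂=0, q₋₁=0, q₋₂=1):
  k=0: a=9, p=9, q=1
  k=1: a=11, p=100, q=11
  k=2: a=3, p=309, q=34
  k=3: a=1, p=409, q=45
  k=4: a=11, p=4808, q=529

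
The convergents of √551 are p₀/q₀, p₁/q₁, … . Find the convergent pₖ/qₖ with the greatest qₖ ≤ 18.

√551 = [23; 2, 8, 1, 8, 2, 46, …] (period length 6).
Convergents:
  p_0/q_0 = 23/1
  p_1/q_1 = 47/2
  p_2/q_2 = 399/17
  p_3/q_3 = 446/19
q_2 = 17 ≤ 18 < 19 = q_3, so the answer is 399/17.

399/17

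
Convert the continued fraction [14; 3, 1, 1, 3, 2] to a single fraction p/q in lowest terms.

Fold from the inside: start with 2/1.
  3 + 1/2 = 7/2
  1 + 2/7 = 9/7
  1 + 7/9 = 16/9
  3 + 9/16 = 57/16
  14 + 16/57 = 814/57

814/57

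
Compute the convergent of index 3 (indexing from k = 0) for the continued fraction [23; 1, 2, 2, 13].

Using pₖ = aₖpₖ₋₁ + pₖ₋₂, qₖ = aₖqₖ₋₁ + qₖ₋₂ (with p₋₁=1, p₋₂=0, q₋₁=0, q₋₂=1):
  k=0: a=23, p=23, q=1
  k=1: a=1, p=24, q=1
  k=2: a=2, p=71, q=3
  k=3: a=2, p=166, q=7

166/7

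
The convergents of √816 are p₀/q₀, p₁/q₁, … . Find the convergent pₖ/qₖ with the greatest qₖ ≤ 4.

57/2

√816 = [28; 1, 1, 3, 3, 3, 1, 1, 56, …] (period length 8).
Convergents:
  p_0/q_0 = 28/1
  p_1/q_1 = 29/1
  p_2/q_2 = 57/2
  p_3/q_3 = 200/7
q_2 = 2 ≤ 4 < 7 = q_3, so the answer is 57/2.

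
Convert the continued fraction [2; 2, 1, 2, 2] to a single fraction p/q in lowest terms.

Fold from the inside: start with 2/1.
  2 + 1/2 = 5/2
  1 + 2/5 = 7/5
  2 + 5/7 = 19/7
  2 + 7/19 = 45/19

45/19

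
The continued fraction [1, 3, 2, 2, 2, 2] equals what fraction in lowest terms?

Fold from the inside: start with 2/1.
  2 + 1/2 = 5/2
  2 + 2/5 = 12/5
  2 + 5/12 = 29/12
  3 + 12/29 = 99/29
  1 + 29/99 = 128/99

128/99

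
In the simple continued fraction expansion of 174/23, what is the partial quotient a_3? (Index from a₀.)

3

174 = 7·23 + 13   →  a_0 = 7
23 = 1·13 + 10   →  a_1 = 1
13 = 1·10 + 3   →  a_2 = 1
10 = 3·3 + 1   →  a_3 = 3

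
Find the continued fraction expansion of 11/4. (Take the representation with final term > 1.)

[2; 1, 3]

11 = 2×4 + 3
4 = 1×3 + 1
3 = 3×1 + 0  (stop)
So 11/4 = [2; 1, 3].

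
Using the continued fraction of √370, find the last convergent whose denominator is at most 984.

√370 = [19; 4, 4, 38, …] (period length 3).
Convergents:
  p_0/q_0 = 19/1
  p_1/q_1 = 77/4
  p_2/q_2 = 327/17
  p_3/q_3 = 12503/650
  p_4/q_4 = 50339/2617
q_3 = 650 ≤ 984 < 2617 = q_4, so the answer is 12503/650.

12503/650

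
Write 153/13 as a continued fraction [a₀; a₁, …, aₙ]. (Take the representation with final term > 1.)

[11; 1, 3, 3]

153 = 11×13 + 10
13 = 1×10 + 3
10 = 3×3 + 1
3 = 3×1 + 0  (stop)
So 153/13 = [11; 1, 3, 3].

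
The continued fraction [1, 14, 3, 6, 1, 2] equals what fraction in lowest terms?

Using pₖ = aₖpₖ₋₁ + pₖ₋₂ and qₖ = aₖqₖ₋₁ + qₖ₋₂:
  k=0: a=1, p=1, q=1
  k=1: a=14, p=15, q=14
  k=2: a=3, p=46, q=43
  k=3: a=6, p=291, q=272
  k=4: a=1, p=337, q=315
  k=5: a=2, p=965, q=902

965/902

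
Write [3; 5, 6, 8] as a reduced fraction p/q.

808/253

Fold from the inside: start with 8/1.
  6 + 1/8 = 49/8
  5 + 8/49 = 253/49
  3 + 49/253 = 808/253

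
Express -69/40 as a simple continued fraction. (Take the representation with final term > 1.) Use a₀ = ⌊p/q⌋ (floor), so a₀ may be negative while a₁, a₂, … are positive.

-69 = -2·40 + 11
40 = 3·11 + 7
11 = 1·7 + 4
7 = 1·4 + 3
4 = 1·3 + 1
3 = 3·1 + 0  (stop)
So -69/40 = [-2; 3, 1, 1, 1, 3].

[-2; 3, 1, 1, 1, 3]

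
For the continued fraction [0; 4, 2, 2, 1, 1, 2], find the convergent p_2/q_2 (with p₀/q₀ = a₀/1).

Using pₖ = aₖpₖ₋₁ + pₖ₋₂, qₖ = aₖqₖ₋₁ + qₖ₋₂ (with p₋₁=1, p₋₂=0, q₋₁=0, q₋₂=1):
  k=0: a=0, p=0, q=1
  k=1: a=4, p=1, q=4
  k=2: a=2, p=2, q=9

2/9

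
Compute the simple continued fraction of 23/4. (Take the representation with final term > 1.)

[5; 1, 3]

23 = 5·4 + 3
4 = 1·3 + 1
3 = 3·1 + 0  (stop)
So 23/4 = [5; 1, 3].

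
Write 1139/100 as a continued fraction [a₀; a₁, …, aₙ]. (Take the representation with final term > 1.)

1139 = 11*100 + 39
100 = 2*39 + 22
39 = 1*22 + 17
22 = 1*17 + 5
17 = 3*5 + 2
5 = 2*2 + 1
2 = 2*1 + 0  (stop)
So 1139/100 = [11; 2, 1, 1, 3, 2, 2].

[11; 2, 1, 1, 3, 2, 2]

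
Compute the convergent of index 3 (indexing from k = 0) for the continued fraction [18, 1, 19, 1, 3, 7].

398/21

Using pₖ = aₖpₖ₋₁ + pₖ₋₂, qₖ = aₖqₖ₋₁ + qₖ₋₂ (with p₋₁=1, p₋₂=0, q₋₁=0, q₋₂=1):
  k=0: a=18, p=18, q=1
  k=1: a=1, p=19, q=1
  k=2: a=19, p=379, q=20
  k=3: a=1, p=398, q=21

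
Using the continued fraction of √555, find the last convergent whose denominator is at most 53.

√555 = [23; 1, 1, 3, 1, 3, 1, 1, 46, …] (period length 8).
Convergents:
  p_0/q_0 = 23/1
  p_1/q_1 = 24/1
  p_2/q_2 = 47/2
  p_3/q_3 = 165/7
  p_4/q_4 = 212/9
  p_5/q_5 = 801/34
  p_6/q_6 = 1013/43
  p_7/q_7 = 1814/77
q_6 = 43 ≤ 53 < 77 = q_7, so the answer is 1013/43.

1013/43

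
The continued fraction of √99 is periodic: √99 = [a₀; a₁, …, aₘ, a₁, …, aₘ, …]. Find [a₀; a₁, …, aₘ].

a₀ = ⌊√99⌋ = 9.
With m₀=0, d₀=1 and mₖ₊₁ = dₖaₖ − mₖ, dₖ₊₁ = (n − mₖ₊₁²)/dₖ, aₖ₊₁ = ⌊(a₀+mₖ₊₁)/dₖ₊₁⌋:
  k=1: m=9, d=18, a=1
  k=2: m=9, d=1, a=18
d=1 and a=2a₀=18 at k=2, so the next step gives (m, d) = (9, 18) again — its k=1 value — and the period has length 2.

[9; 1, 18]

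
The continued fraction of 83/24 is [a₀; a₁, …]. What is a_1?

2

83 = 3·24 + 11   →  a_0 = 3
24 = 2·11 + 2   →  a_1 = 2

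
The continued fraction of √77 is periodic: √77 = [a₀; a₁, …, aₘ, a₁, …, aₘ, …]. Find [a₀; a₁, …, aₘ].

a₀ = ⌊√77⌋ = 8.
With m₀=0, d₀=1 and mₖ₊₁ = dₖaₖ − mₖ, dₖ₊₁ = (n − mₖ₊₁²)/dₖ, aₖ₊₁ = ⌊(a₀+mₖ₊₁)/dₖ₊₁⌋:
  k=1: m=8, d=13, a=1
  k=2: m=5, d=4, a=3
  k=3: m=7, d=7, a=2
  k=4: m=7, d=4, a=3
  k=5: m=5, d=13, a=1
  k=6: m=8, d=1, a=16
d=1 and a=2a₀=16 at k=6, so the next step gives (m, d) = (8, 13) again — its k=1 value — and the period has length 6.

[8; 1, 3, 2, 3, 1, 16]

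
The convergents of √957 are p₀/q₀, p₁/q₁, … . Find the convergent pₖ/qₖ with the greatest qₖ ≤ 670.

14849/480

√957 = [30; 1, 14, 2, 14, 1, 60, …] (period length 6).
Convergents:
  p_0/q_0 = 30/1
  p_1/q_1 = 31/1
  p_2/q_2 = 464/15
  p_3/q_3 = 959/31
  p_4/q_4 = 13890/449
  p_5/q_5 = 14849/480
  p_6/q_6 = 904830/29249
q_5 = 480 ≤ 670 < 29249 = q_6, so the answer is 14849/480.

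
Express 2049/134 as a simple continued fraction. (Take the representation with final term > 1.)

[15; 3, 2, 3, 2, 2]

2049 = 15·134 + 39
134 = 3·39 + 17
39 = 2·17 + 5
17 = 3·5 + 2
5 = 2·2 + 1
2 = 2·1 + 0  (stop)
So 2049/134 = [15; 3, 2, 3, 2, 2].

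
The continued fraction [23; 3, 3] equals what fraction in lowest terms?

233/10

Fold from the inside: start with 3/1.
  3 + 1/3 = 10/3
  23 + 3/10 = 233/10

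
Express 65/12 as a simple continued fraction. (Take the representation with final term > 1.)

65 = 5*12 + 5
12 = 2*5 + 2
5 = 2*2 + 1
2 = 2*1 + 0  (stop)
So 65/12 = [5; 2, 2, 2].

[5; 2, 2, 2]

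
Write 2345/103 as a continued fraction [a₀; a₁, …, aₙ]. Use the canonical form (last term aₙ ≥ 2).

2345 = 22*103 + 79
103 = 1*79 + 24
79 = 3*24 + 7
24 = 3*7 + 3
7 = 2*3 + 1
3 = 3*1 + 0  (stop)
So 2345/103 = [22; 1, 3, 3, 2, 3].

[22; 1, 3, 3, 2, 3]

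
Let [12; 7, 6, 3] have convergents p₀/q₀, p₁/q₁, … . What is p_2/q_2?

522/43

Using pₖ = aₖpₖ₋₁ + pₖ₋₂, qₖ = aₖqₖ₋₁ + qₖ₋₂ (with p₋₁=1, p₋₂=0, q₋₁=0, q₋₂=1):
  k=0: a=12, p=12, q=1
  k=1: a=7, p=85, q=7
  k=2: a=6, p=522, q=43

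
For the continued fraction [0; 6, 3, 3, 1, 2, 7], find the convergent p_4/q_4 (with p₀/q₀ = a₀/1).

13/82

Using pₖ = aₖpₖ₋₁ + pₖ₋₂, qₖ = aₖqₖ₋₁ + qₖ₋₂ (with p₋₁=1, p₋₂=0, q₋₁=0, q₋₂=1):
  k=0: a=0, p=0, q=1
  k=1: a=6, p=1, q=6
  k=2: a=3, p=3, q=19
  k=3: a=3, p=10, q=63
  k=4: a=1, p=13, q=82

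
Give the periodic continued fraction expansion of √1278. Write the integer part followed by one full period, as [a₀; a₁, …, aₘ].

a₀ = ⌊√1278⌋ = 35.
With m₀=0, d₀=1 and mₖ₊₁ = dₖaₖ − mₖ, dₖ₊₁ = (n − mₖ₊₁²)/dₖ, aₖ₊₁ = ⌊(a₀+mₖ₊₁)/dₖ₊₁⌋:
  k=1: m=35, d=53, a=1
  k=2: m=18, d=18, a=2
  k=3: m=18, d=53, a=1
  k=4: m=35, d=1, a=70
d=1 and a=2a₀=70 at k=4, so the next step gives (m, d) = (35, 53) again — its k=1 value — and the period has length 4.

[35; 1, 2, 1, 70]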